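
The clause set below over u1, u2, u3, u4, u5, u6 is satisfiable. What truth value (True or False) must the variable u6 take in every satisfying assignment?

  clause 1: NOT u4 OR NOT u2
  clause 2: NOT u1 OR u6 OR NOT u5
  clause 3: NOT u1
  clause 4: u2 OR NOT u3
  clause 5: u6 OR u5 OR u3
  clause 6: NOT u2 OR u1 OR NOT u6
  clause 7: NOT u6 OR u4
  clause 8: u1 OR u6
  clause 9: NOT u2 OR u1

Suppose u6 = false.
The clause (NOT u1) is unit, so u1 = false.
Now (u1) is unsatisfied and unit — conflict.
So every satisfying assignment has u6 = True.

True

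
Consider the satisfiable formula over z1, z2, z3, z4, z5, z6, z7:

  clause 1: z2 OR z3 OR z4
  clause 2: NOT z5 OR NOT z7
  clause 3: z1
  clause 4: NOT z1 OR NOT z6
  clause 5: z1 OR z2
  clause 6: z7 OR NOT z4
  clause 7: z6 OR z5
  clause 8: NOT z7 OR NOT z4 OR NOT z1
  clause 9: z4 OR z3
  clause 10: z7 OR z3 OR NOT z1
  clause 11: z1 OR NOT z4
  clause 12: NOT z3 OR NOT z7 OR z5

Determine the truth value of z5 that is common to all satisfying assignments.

Suppose z5 = false.
(z1) alone gives z1 = true.
(NOT z6) alone gives z6 = false.
Now (z6) is unsatisfied and unit — conflict.
So every satisfying assignment has z5 = True.

True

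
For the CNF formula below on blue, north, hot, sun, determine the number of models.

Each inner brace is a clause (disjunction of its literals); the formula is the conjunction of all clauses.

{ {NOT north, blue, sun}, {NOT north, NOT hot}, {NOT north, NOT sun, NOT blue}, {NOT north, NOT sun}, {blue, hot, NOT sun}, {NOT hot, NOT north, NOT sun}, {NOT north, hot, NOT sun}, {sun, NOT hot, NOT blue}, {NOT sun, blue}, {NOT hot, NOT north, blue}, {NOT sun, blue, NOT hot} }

6

There are 2^4 = 16 truth assignments over (blue, north, hot, sun).
Check each against the 11 clauses (columns in the order blue, north, hot, sun):
  F F F F  ✓ satisfies all
  F F F T  ✗ fails (blue OR hot OR NOT sun)
  F F T F  ✓ satisfies all
  F F T T  ✗ fails (NOT sun OR blue)
  F T F F  ✗ fails (NOT north OR blue OR sun)
  F T F T  ✗ fails (NOT north OR NOT sun)
  F T T F  ✗ fails (NOT north OR blue OR sun)
  F T T T  ✗ fails (NOT north OR NOT hot)
  T F F F  ✓ satisfies all
  T F F T  ✓ satisfies all
  T F T F  ✗ fails (sun OR NOT hot OR NOT blue)
  T F T T  ✓ satisfies all
  T T F F  ✓ satisfies all
  T T F T  ✗ fails (NOT north OR NOT sun OR NOT blue)
  T T T F  ✗ fails (NOT north OR NOT hot)
  T T T T  ✗ fails (NOT north OR NOT hot)
6 of the 16 rows are models.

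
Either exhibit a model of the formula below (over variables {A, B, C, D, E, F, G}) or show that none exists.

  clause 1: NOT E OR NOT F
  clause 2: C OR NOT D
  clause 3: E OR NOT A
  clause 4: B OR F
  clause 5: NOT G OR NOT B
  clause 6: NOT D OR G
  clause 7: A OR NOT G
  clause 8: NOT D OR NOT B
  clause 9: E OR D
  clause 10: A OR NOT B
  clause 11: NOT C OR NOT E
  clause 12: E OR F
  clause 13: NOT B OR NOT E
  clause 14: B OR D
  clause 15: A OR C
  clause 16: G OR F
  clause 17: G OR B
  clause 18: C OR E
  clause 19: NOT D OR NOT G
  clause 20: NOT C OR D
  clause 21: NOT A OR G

Case E = false:
Unit clause (NOT A) forces A = false.
Unit clause (NOT G) forces G = false.
Unit clause (NOT D) forces D = false.
That conflicts with the unit clause (D).
That branch fails; take E = true instead.
Unit clause (NOT F) forces F = false.
Unit clause (B) forces B = true.
That conflicts with the unit clause (NOT B).
Neither E = true nor E = false works.

UNSATISFIABLE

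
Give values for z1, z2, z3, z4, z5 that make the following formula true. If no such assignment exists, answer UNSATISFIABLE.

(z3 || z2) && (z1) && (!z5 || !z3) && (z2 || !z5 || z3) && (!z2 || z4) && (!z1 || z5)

z1=true, z2=true, z3=false, z4=true, z5=true

The clause (z1) is unit, so z1 = true.
The clause (z5) is unit, so z5 = true.
The clause (!z3) is unit, so z3 = false.
The clause (z2) is unit, so z2 = true.
The clause (z4) is unit, so z4 = true.
This assignment satisfies each clause.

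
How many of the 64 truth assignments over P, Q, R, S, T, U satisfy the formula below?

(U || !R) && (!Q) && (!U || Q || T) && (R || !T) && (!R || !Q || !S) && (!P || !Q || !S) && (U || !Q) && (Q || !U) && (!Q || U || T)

4

There are 2^6 = 64 truth assignments over (P, Q, R, S, T, U).
Split on T. With T = true, the clauses containing T are satisfied and !T drops from the rest; 0 of the 2^5 = 32 assignments to the other variables satisfy what remains.
With T = false, by the same count on the reduced clause set, 4 assignments work.
Total: 0 + 4 = 4.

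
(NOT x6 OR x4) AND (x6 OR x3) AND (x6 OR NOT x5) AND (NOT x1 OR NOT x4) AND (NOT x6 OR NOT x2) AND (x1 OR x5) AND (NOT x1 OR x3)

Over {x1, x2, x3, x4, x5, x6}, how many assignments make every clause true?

4

There are 2^6 = 64 truth assignments over (x1, x2, x3, x4, x5, x6).
Split on x2. With x2 = true, the clauses containing x2 are satisfied and NOT x2 drops from the rest; 1 of the 2^5 = 32 assignments to the other variables satisfy what remains.
With x2 = false, by the same count on the reduced clause set, 3 assignments work.
(One model: x1=F, x2=F, x3=F, x4=T, x5=T, x6=T.)
Total: 1 + 3 = 4.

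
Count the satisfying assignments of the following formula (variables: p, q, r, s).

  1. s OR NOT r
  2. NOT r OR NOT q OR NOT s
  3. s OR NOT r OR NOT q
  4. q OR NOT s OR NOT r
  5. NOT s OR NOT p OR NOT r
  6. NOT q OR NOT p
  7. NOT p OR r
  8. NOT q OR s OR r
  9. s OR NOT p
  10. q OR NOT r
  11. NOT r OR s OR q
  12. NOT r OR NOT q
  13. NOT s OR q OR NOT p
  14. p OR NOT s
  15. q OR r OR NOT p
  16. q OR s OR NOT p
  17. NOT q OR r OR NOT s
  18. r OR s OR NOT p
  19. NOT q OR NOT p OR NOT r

There are 2^4 = 16 truth assignments over (p, q, r, s).
Check each against the 19 clauses (columns in the order p, q, r, s):
  F F F F  ✓ satisfies all
  F F F T  ✗ fails (p OR NOT s)
  F F T F  ✗ fails (s OR NOT r)
  F F T T  ✗ fails (q OR NOT s OR NOT r)
  F T F F  ✗ fails (NOT q OR s OR r)
  F T F T  ✗ fails (p OR NOT s)
  F T T F  ✗ fails (s OR NOT r)
  F T T T  ✗ fails (NOT r OR NOT q OR NOT s)
  T F F F  ✗ fails (NOT p OR r)
  T F F T  ✗ fails (NOT p OR r)
  T F T F  ✗ fails (s OR NOT r)
  T F T T  ✗ fails (q OR NOT s OR NOT r)
  T T F F  ✗ fails (NOT q OR NOT p)
  T T F T  ✗ fails (NOT q OR NOT p)
  T T T F  ✗ fails (s OR NOT r)
  T T T T  ✗ fails (NOT r OR NOT q OR NOT s)
1 of the 16 rows is a model.

1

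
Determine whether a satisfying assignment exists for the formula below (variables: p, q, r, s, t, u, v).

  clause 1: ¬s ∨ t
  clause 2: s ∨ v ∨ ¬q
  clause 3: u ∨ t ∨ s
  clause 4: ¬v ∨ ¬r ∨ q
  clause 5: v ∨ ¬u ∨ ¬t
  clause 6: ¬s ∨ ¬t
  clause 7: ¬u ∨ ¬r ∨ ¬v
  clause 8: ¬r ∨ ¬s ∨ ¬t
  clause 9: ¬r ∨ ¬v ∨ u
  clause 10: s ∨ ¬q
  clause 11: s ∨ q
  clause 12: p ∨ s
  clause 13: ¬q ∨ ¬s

No, unsatisfiable

Suppose s = False.
From the singleton clause (¬q), q = False.
But (q) is also a unit clause — contradiction.
Backtrack on s: now try s = True.
From the singleton clause (t), t = True.
But (¬t) is also a unit clause — contradiction.
Either choice for s ends in contradiction.
No assignment satisfies every clause.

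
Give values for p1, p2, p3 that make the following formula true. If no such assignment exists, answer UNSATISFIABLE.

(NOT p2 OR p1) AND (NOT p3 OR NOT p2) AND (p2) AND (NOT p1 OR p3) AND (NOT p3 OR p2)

UNSATISFIABLE

(p2) alone gives p2 = true.
(p1) alone gives p1 = true.
(NOT p3) alone gives p3 = false.
But (p3) is also a unit clause — contradiction.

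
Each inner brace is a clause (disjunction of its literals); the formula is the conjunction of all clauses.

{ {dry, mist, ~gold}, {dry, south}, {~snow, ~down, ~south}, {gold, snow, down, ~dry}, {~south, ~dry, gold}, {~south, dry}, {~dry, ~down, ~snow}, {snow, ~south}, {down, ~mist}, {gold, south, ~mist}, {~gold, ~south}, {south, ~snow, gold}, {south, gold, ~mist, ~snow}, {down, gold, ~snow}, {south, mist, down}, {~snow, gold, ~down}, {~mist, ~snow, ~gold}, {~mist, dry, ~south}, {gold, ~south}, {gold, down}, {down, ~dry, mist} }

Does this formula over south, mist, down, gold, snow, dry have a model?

Yes, satisfiable

Branch on dry: set dry = 1.
Branch on south: set south = 0.
Branch on down: set down = 1.
From the singleton clause (~snow), snow = 0.
Branch on gold: set gold = 1.
All clauses hold; mist can take either value.
A satisfying assignment: south ↦ 0, mist ↦ 1, down ↦ 1, gold ↦ 1, snow ↦ 0, dry ↦ 1.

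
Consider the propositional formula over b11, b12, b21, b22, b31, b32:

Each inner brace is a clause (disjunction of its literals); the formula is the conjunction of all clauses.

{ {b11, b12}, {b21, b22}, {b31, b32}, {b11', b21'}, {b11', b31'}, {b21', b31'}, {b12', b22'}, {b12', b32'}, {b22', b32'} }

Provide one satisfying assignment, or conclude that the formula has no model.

Suppose b11 = 1.
From the singleton clause (b21'), b21 = 0.
From the singleton clause (b22), b22 = 1.
From the singleton clause (b31'), b31 = 0.
From the singleton clause (b32), b32 = 1.
That conflicts with the unit clause (b32').
So b11 must be the other value — set b11 = 0.
From the singleton clause (b12), b12 = 1.
From the singleton clause (b22'), b22 = 0.
From the singleton clause (b21), b21 = 1.
From the singleton clause (b31'), b31 = 0.
From the singleton clause (b32), b32 = 1.
That conflicts with the unit clause (b32').
Either choice for b11 ends in contradiction.

UNSATISFIABLE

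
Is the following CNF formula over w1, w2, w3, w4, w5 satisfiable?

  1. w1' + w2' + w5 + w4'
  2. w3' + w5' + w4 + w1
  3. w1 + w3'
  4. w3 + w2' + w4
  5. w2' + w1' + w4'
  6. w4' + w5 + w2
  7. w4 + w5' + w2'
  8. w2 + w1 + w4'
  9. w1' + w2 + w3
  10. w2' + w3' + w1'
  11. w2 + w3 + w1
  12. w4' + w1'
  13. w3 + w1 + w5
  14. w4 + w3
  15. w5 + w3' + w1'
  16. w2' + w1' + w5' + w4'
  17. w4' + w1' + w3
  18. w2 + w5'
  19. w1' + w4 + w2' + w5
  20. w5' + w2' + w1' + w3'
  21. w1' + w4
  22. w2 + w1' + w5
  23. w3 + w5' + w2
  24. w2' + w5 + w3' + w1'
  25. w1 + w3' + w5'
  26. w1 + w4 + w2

Yes

Try w1 = 0.
Unit clause (w3') forces w3 = 0.
Unit clause (w2) forces w2 = 1.
Unit clause (w4) forces w4 = 1.
Unit clause (w5) forces w5 = 1.
This assignment satisfies each clause.
A satisfying assignment: w1: 0,  w2: 1,  w3: 0,  w4: 1,  w5: 1.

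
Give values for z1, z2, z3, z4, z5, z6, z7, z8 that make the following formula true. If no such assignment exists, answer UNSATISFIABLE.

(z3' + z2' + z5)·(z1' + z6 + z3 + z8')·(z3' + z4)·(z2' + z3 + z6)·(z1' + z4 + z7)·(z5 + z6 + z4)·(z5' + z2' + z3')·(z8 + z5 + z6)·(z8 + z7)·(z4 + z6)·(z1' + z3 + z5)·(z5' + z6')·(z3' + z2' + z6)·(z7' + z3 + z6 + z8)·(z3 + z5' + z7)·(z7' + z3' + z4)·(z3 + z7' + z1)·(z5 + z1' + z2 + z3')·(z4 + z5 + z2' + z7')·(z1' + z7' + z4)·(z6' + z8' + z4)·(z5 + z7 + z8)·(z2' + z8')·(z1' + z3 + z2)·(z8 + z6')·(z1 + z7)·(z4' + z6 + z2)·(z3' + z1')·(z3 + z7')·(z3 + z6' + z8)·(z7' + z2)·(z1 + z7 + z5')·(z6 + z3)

Case z3 = 0:
From the singleton clause (z7'), z7 = 0.
From the singleton clause (z8), z8 = 1.
From the singleton clause (z5'), z5 = 0.
From the singleton clause (z1'), z1 = 0.
That conflicts with the unit clause (z1).
Undo z3 and try z3 = 1.
From the singleton clause (z4), z4 = 1.
From the singleton clause (z1'), z1 = 0.
From the singleton clause (z7), z7 = 1.
From the singleton clause (z2), z2 = 1.
From the singleton clause (z5), z5 = 1.
That conflicts with the unit clause (z5').
Either choice for z3 ends in contradiction.

UNSATISFIABLE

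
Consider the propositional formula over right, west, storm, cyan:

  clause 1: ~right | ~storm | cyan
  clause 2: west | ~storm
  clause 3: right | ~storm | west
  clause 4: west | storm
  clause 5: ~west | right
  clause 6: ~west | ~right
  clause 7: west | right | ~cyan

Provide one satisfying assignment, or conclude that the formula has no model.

UNSATISFIABLE

Try west = 1.
Unit clause (right) forces right = 1.
But (~right) is also a unit clause — contradiction.
Backtrack on west: now try west = 0.
Unit clause (~storm) forces storm = 0.
But (storm) is also a unit clause — contradiction.
Neither west = 1 nor west = 0 works.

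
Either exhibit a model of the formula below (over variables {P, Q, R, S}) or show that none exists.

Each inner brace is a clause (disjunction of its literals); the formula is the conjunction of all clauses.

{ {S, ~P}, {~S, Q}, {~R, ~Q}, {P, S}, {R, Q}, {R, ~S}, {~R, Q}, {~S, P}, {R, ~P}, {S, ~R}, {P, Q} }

UNSATISFIABLE

Case S = 1:
From the singleton clause (Q), Q = 1.
From the singleton clause (~R), R = 0.
Now (R) is unsatisfied and unit — conflict.
Backtrack on S: now try S = 0.
From the singleton clause (~P), P = 0.
Now (P) is unsatisfied and unit — conflict.
Both values of S lead to a conflict.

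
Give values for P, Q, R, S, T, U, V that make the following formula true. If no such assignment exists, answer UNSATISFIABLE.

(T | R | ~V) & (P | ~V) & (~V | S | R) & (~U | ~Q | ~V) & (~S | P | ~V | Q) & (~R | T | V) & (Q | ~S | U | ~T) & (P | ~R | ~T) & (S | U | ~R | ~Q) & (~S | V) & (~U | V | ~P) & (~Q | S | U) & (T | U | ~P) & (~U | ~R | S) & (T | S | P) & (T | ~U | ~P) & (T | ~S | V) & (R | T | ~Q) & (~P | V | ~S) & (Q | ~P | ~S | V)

Suppose P = 0.
(~V) alone gives V = 0.
(~S) alone gives S = 0.
(T) alone gives T = 1.
(~R) alone gives R = 0.
Suppose Q = 0.
Every clause is now satisfied; U is unconstrained.

P=0, Q=0, R=0, S=0, T=1, U=0, V=0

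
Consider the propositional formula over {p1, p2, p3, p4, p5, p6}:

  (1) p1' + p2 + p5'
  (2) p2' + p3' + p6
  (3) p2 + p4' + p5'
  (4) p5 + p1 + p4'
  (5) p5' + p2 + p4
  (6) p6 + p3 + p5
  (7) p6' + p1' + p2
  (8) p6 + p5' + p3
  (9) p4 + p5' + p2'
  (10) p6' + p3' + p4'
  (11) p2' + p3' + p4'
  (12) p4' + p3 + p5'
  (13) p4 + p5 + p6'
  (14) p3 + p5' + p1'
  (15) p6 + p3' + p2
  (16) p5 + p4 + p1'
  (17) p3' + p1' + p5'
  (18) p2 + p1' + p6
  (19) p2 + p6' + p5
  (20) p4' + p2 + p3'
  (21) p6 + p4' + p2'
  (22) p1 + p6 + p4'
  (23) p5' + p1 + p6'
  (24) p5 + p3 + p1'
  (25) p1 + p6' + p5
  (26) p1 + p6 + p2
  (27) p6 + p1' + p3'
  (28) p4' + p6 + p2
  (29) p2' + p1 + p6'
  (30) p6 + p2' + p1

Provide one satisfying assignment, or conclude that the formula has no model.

UNSATISFIABLE

Branch on p1: set p1 = 0.
Branch on p5: set p5 = 1.
(p6') alone gives p6 = 0.
(p3) alone gives p3 = 1.
(p2') alone gives p2 = 0.
But (p2) is also a unit clause — contradiction.
That branch fails; take p5 = 0 instead.
(p4') alone gives p4 = 0.
(p6') alone gives p6 = 0.
(p3) alone gives p3 = 1.
(p2') alone gives p2 = 0.
But (p2) is also a unit clause — contradiction.
Either choice for p5 ends in contradiction.
That branch fails; take p1 = 1 instead.
Branch on p2: set p2 = 1.
Branch on p3: set p3 = 0.
(p5') alone gives p5 = 0.
But (p5) is also a unit clause — contradiction.
That branch fails; take p3 = 1 instead.
(p6) alone gives p6 = 1.
(p4') alone gives p4 = 0.
(p5') alone gives p5 = 0.
But (p5) is also a unit clause — contradiction.
Either choice for p3 ends in contradiction.
That branch fails; take p2 = 0 instead.
(p5') alone gives p5 = 0.
(p6') alone gives p6 = 0.
But (p6) is also a unit clause — contradiction.
Either choice for p2 ends in contradiction.
Either choice for p1 ends in contradiction.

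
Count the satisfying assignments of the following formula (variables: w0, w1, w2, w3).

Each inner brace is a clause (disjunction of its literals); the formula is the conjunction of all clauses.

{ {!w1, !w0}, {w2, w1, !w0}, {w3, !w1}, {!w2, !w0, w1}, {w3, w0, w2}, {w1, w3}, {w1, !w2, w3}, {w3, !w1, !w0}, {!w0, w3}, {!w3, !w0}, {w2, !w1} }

There are 2^4 = 16 truth assignments over (w0, w1, w2, w3).
Check each against the 11 clauses (columns in the order w0, w1, w2, w3):
  F F F F  ✗ fails (w3 || w0 || w2)
  F F F T  ✓ satisfies all
  F F T F  ✗ fails (w1 || w3)
  F F T T  ✓ satisfies all
  F T F F  ✗ fails (w3 || !w1)
  F T F T  ✗ fails (w2 || !w1)
  F T T F  ✗ fails (w3 || !w1)
  F T T T  ✓ satisfies all
  T F F F  ✗ fails (w2 || w1 || !w0)
  T F F T  ✗ fails (w2 || w1 || !w0)
  T F T F  ✗ fails (!w2 || !w0 || w1)
  T F T T  ✗ fails (!w2 || !w0 || w1)
  T T F F  ✗ fails (!w1 || !w0)
  T T F T  ✗ fails (!w1 || !w0)
  T T T F  ✗ fails (!w1 || !w0)
  T T T T  ✗ fails (!w1 || !w0)
3 of the 16 rows are models.

3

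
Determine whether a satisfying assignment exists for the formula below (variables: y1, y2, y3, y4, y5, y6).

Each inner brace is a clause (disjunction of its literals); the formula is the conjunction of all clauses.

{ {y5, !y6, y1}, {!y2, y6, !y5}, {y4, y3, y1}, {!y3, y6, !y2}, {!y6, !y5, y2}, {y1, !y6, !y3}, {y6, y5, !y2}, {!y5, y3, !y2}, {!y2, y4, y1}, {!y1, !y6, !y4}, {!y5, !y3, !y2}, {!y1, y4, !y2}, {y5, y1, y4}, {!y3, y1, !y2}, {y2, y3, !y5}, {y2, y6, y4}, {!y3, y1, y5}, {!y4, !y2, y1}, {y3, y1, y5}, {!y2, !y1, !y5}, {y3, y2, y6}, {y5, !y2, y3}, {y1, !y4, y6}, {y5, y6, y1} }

Yes

Try y5 = true.
Try y2 = false.
From the singleton clause (!y6), y6 = false.
From the singleton clause (y3), y3 = true.
From the singleton clause (y4), y4 = true.
From the singleton clause (y1), y1 = true.
This assignment satisfies each clause.
A satisfying assignment: y1 ↦ true,  y2 ↦ false,  y3 ↦ true,  y4 ↦ true,  y5 ↦ true,  y6 ↦ false.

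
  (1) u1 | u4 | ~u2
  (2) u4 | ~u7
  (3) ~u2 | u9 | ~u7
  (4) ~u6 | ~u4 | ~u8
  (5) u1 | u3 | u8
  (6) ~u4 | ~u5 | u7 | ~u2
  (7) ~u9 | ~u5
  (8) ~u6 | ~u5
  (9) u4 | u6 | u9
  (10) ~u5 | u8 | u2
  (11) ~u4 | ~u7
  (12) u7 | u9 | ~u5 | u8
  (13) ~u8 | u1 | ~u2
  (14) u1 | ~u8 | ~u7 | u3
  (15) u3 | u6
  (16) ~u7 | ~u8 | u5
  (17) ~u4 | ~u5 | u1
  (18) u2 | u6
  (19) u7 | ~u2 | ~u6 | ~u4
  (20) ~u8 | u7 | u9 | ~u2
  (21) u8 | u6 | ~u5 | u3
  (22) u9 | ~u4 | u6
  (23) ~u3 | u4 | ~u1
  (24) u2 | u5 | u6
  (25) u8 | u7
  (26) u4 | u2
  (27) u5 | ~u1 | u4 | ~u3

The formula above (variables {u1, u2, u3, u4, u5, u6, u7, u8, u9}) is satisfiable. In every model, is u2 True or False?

True

Suppose u2 = 0.
The clause (u6) is unit, so u6 = 1.
The clause (~u5) is unit, so u5 = 0.
The clause (u4) is unit, so u4 = 1.
The clause (~u8) is unit, so u8 = 0.
The clause (~u7) is unit, so u7 = 0.
Now (u7) is unsatisfied and unit — conflict.
So every satisfying assignment has u2 = True.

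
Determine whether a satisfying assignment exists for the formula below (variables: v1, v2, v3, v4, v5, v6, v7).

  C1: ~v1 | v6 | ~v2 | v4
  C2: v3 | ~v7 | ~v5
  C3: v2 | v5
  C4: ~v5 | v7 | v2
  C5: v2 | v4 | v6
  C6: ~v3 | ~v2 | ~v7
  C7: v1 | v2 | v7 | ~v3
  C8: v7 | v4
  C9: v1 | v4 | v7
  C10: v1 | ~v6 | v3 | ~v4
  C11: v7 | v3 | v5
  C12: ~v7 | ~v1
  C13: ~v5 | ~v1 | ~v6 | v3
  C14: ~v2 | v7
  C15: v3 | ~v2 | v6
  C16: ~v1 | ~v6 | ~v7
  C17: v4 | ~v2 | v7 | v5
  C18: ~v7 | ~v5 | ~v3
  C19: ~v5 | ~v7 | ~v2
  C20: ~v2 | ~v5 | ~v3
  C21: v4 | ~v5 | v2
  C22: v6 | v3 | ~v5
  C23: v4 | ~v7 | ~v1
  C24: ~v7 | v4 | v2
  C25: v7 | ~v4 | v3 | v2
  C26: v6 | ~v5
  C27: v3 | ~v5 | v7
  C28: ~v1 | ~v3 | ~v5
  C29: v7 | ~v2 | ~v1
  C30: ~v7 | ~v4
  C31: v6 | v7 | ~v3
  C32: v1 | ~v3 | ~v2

Suppose v2 = 1.
Unit clause (v7) forces v7 = 1.
Unit clause (~v3) forces v3 = 0.
Unit clause (~v5) forces v5 = 0.
Unit clause (~v1) forces v1 = 0.
Unit clause (v6) forces v6 = 1.
Unit clause (~v4) forces v4 = 0.
This assignment satisfies each clause.
A satisfying assignment: v1 ↦ 0, v2 ↦ 1, v3 ↦ 0, v4 ↦ 0, v5 ↦ 0, v6 ↦ 1, v7 ↦ 1.

Yes, satisfiable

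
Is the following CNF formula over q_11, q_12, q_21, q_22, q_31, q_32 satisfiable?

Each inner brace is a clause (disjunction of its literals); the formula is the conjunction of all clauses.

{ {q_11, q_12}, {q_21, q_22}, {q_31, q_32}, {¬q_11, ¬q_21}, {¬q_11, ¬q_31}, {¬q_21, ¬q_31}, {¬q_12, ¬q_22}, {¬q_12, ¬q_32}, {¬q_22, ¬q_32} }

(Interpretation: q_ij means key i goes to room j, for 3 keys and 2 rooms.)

Unsatisfiable

Try q_11 = True.
Unit clause (¬q_21) forces q_21 = False.
Unit clause (q_22) forces q_22 = True.
Unit clause (¬q_31) forces q_31 = False.
Unit clause (q_32) forces q_32 = True.
That conflicts with the unit clause (¬q_32).
Backtrack on q_11: now try q_11 = False.
Unit clause (q_12) forces q_12 = True.
Unit clause (¬q_22) forces q_22 = False.
Unit clause (q_21) forces q_21 = True.
Unit clause (¬q_31) forces q_31 = False.
Unit clause (q_32) forces q_32 = True.
That conflicts with the unit clause (¬q_32).
Either choice for q_11 ends in contradiction.
No assignment satisfies every clause.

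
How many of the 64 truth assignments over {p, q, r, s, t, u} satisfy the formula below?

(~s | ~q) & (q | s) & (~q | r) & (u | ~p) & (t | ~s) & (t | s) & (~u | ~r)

There are 2^6 = 64 truth assignments over (p, q, r, s, t, u).
Split on r. With r = 1, the clauses containing r are satisfied and ~r drops from the rest; 2 of the 2^5 = 32 assignments to the other variables satisfy what remains.
With r = 0, by the same count on the reduced clause set, 3 assignments work.
(One model: p=F, q=F, r=F, s=T, t=T, u=F.)
Total: 2 + 3 = 5.

5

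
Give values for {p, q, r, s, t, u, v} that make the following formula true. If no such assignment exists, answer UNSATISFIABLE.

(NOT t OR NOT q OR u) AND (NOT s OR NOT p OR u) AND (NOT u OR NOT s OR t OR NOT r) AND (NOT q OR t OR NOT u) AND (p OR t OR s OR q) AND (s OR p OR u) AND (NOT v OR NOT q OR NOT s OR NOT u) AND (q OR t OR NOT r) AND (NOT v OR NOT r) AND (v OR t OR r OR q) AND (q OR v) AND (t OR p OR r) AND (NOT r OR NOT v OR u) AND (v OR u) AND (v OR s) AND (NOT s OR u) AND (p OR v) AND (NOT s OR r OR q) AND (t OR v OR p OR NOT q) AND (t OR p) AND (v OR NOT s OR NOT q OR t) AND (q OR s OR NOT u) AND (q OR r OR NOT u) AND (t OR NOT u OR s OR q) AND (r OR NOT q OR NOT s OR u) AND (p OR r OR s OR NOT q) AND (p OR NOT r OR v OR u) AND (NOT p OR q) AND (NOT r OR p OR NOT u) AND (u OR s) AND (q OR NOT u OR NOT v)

p=true, q=true, r=false, s=true, t=true, u=true, v=false

Case v = false:
(q) alone gives q = true.
(u) alone gives u = true.
(t) alone gives t = true.
(s) alone gives s = true.
(p) alone gives p = true.
No clause remains; r is free.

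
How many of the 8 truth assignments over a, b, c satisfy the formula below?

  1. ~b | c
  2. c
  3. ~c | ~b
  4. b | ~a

1

There are 2^3 = 8 truth assignments over (a, b, c).
Split on c. With c = 1, the clauses containing c are satisfied and ~c drops from the rest; 1 of the 2^2 = 4 assignments to the other variables satisfy what remains.
With c = 0, by the same count on the reduced clause set, 0 assignments work.
Total: 1 + 0 = 1.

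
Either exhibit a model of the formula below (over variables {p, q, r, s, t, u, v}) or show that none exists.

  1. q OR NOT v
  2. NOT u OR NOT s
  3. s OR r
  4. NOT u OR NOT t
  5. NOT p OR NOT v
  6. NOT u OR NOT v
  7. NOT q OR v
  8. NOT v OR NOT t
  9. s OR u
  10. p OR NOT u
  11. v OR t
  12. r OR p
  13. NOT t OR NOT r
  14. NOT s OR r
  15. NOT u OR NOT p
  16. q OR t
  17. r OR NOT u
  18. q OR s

Suppose q = true.
The clause (v) is unit, so v = true.
The clause (NOT p) is unit, so p = false.
The clause (NOT u) is unit, so u = false.
The clause (NOT t) is unit, so t = false.
The clause (s) is unit, so s = true.
The clause (r) is unit, so r = true.
All clauses are satisfied.

p: false,  q: true,  r: true,  s: true,  t: false,  u: false,  v: true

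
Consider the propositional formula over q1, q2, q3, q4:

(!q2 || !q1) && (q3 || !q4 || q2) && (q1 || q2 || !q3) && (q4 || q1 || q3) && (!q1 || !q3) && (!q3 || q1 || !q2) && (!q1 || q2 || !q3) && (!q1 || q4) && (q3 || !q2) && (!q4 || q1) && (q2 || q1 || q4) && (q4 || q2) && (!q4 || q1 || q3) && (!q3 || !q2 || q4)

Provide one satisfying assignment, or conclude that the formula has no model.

UNSATISFIABLE

Suppose q2 = false.
The clause (q4) is unit, so q4 = true.
The clause (q3) is unit, so q3 = true.
The clause (q1) is unit, so q1 = true.
That conflicts with the unit clause (!q1).
Undo q2 and try q2 = true.
The clause (!q1) is unit, so q1 = false.
The clause (!q3) is unit, so q3 = false.
That conflicts with the unit clause (q3).
Neither q2 = true nor q2 = false works.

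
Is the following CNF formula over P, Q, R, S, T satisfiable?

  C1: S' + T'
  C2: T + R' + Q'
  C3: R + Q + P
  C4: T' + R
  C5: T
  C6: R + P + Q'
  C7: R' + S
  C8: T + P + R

Unit clause (T) forces T = 1.
Unit clause (S') forces S = 0.
Unit clause (R) forces R = 1.
That conflicts with the unit clause (R').
No assignment satisfies every clause.

No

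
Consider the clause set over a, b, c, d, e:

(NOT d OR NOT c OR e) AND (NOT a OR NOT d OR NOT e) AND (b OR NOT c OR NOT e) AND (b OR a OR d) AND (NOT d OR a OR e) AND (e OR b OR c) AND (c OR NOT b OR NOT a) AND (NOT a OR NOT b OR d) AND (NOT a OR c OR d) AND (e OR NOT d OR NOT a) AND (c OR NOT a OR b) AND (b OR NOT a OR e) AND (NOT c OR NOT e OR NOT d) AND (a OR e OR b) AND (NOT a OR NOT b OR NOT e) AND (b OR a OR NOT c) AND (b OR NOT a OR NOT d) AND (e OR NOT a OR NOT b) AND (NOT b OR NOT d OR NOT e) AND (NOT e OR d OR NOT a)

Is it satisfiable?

Satisfiable

Try d = false.
Try b = true.
The clause (NOT a) is unit, so a = false.
All clauses hold; c, e can take either value.
A satisfying assignment: a: false,  b: true,  c: true,  d: false,  e: false.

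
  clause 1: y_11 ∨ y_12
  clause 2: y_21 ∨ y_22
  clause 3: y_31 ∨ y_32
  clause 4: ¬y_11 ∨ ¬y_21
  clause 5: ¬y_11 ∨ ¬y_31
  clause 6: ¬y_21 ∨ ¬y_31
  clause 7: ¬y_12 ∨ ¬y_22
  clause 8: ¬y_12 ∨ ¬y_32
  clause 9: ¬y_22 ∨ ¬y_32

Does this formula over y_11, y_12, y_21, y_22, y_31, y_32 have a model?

No

Case y_11 = True:
Unit clause (¬y_21) forces y_21 = False.
Unit clause (y_22) forces y_22 = True.
Unit clause (¬y_31) forces y_31 = False.
Unit clause (y_32) forces y_32 = True.
That conflicts with the unit clause (¬y_32).
Undo y_11 and try y_11 = False.
Unit clause (y_12) forces y_12 = True.
Unit clause (¬y_22) forces y_22 = False.
Unit clause (y_21) forces y_21 = True.
Unit clause (¬y_31) forces y_31 = False.
Unit clause (y_32) forces y_32 = True.
That conflicts with the unit clause (¬y_32).
Either choice for y_11 ends in contradiction.
No assignment satisfies every clause.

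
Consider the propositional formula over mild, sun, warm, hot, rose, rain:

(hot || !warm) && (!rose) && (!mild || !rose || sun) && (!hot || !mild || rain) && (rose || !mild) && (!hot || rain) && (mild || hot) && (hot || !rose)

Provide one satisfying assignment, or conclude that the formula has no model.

mild: false, sun: true, warm: true, hot: true, rose: false, rain: true

The clause (!rose) is unit, so rose = false.
The clause (!mild) is unit, so mild = false.
The clause (hot) is unit, so hot = true.
The clause (rain) is unit, so rain = true.
Every clause is now satisfied; sun, warm are unconstrained.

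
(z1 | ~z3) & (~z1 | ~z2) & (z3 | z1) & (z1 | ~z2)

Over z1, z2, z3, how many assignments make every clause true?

2

There are 2^3 = 8 truth assignments over (z1, z2, z3).
Check each against the 4 clauses (columns in the order z1, z2, z3):
  F F F  ✗ fails (z3 | z1)
  F F T  ✗ fails (z1 | ~z3)
  F T F  ✗ fails (z3 | z1)
  F T T  ✗ fails (z1 | ~z3)
  T F F  ✓ satisfies all
  T F T  ✓ satisfies all
  T T F  ✗ fails (~z1 | ~z2)
  T T T  ✗ fails (~z1 | ~z2)
2 of the 8 rows are models.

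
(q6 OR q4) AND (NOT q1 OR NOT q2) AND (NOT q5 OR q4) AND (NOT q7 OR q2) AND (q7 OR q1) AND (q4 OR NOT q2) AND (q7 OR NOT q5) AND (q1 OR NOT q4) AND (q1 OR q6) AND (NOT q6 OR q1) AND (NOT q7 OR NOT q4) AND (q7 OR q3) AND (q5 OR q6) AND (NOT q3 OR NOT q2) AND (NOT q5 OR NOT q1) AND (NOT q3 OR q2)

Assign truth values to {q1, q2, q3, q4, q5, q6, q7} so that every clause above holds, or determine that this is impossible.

UNSATISFIABLE

Try q6 = true.
The clause (q1) is unit, so q1 = true.
The clause (NOT q2) is unit, so q2 = false.
The clause (NOT q7) is unit, so q7 = false.
The clause (NOT q5) is unit, so q5 = false.
The clause (q3) is unit, so q3 = true.
Now (NOT q3) is unsatisfied and unit — conflict.
Backtrack on q6: now try q6 = false.
The clause (q4) is unit, so q4 = true.
The clause (q1) is unit, so q1 = true.
The clause (NOT q2) is unit, so q2 = false.
The clause (NOT q7) is unit, so q7 = false.
The clause (NOT q5) is unit, so q5 = false.
Now (q5) is unsatisfied and unit — conflict.
Neither q6 = true nor q6 = false works.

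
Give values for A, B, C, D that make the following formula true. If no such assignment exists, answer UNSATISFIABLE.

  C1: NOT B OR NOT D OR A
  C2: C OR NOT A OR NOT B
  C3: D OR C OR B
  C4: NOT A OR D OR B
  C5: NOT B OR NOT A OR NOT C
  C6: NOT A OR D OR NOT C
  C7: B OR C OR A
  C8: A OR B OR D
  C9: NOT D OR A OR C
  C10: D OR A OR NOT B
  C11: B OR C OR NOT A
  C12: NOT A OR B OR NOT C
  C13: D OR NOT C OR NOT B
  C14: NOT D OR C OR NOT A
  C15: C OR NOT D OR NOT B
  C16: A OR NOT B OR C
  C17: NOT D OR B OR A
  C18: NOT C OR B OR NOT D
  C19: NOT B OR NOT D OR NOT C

UNSATISFIABLE

Suppose B = false.
Suppose D = true.
Unit clause (A) forces A = true.
Unit clause (C) forces C = true.
Now (NOT C) is unsatisfied and unit — conflict.
So D must be the other value — set D = false.
Unit clause (C) forces C = true.
Unit clause (NOT A) forces A = false.
Now (A) is unsatisfied and unit — conflict.
Neither D = true nor D = false works.
So B must be the other value — set B = true.
Suppose D = false.
Unit clause (A) forces A = true.
Unit clause (C) forces C = true.
Now (NOT C) is unsatisfied and unit — conflict.
So D must be the other value — set D = true.
Unit clause (A) forces A = true.
Unit clause (C) forces C = true.
Now (NOT C) is unsatisfied and unit — conflict.
Neither D = true nor D = false works.
Neither B = true nor B = false works.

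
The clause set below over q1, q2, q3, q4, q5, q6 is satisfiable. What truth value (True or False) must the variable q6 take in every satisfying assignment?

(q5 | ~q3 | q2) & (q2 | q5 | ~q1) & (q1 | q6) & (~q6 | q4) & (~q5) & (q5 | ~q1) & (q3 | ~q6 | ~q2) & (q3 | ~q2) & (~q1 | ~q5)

True

Suppose q6 = 0.
(q1) alone gives q1 = 1.
(~q5) alone gives q5 = 0.
That conflicts with the unit clause (q5).
So every satisfying assignment has q6 = True.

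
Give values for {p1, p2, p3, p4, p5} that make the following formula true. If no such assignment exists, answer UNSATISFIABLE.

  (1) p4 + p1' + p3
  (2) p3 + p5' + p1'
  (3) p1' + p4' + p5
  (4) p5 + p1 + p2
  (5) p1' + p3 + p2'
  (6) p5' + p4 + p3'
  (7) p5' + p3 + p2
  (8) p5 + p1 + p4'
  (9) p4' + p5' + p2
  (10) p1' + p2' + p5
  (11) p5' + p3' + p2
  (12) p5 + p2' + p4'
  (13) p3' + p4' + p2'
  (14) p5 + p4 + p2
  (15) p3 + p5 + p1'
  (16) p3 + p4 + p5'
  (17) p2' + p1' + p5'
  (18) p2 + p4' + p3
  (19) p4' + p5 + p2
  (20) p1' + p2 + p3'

Suppose p4 = 0.
Suppose p1 = 0.
Suppose p5 = 0.
From the singleton clause (p2), p2 = 1.
No clause remains; p3 is free.

p1: 0, p2: 1, p3: 1, p4: 0, p5: 0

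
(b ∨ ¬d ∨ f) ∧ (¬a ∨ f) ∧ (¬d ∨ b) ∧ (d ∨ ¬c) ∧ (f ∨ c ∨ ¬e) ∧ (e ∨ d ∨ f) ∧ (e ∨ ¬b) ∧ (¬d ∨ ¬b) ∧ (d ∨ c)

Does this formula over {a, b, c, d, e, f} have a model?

Suppose a = False.
Suppose d = False.
The clause (¬c) is unit, so c = False.
That conflicts with the unit clause (c).
Backtrack on d: now try d = True.
The clause (b) is unit, so b = True.
That conflicts with the unit clause (¬b).
Neither d = True nor d = False works.
Backtrack on a: now try a = True.
The clause (f) is unit, so f = True.
Suppose d = False.
The clause (¬c) is unit, so c = False.
That conflicts with the unit clause (c).
Backtrack on d: now try d = True.
The clause (b) is unit, so b = True.
That conflicts with the unit clause (¬b).
Neither d = True nor d = False works.
Neither a = True nor a = False works.
No assignment satisfies every clause.

No, unsatisfiable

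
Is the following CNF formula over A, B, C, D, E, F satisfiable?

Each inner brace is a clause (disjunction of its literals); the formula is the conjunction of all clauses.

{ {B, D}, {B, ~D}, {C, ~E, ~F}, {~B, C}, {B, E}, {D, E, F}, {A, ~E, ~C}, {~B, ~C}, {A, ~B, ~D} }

No, unsatisfiable

Branch on B: set B = 1.
Unit clause (C) forces C = 1.
That conflicts with the unit clause (~C).
Backtrack on B: now try B = 0.
Unit clause (D) forces D = 1.
That conflicts with the unit clause (~D).
Both values of B lead to a conflict.
No assignment satisfies every clause.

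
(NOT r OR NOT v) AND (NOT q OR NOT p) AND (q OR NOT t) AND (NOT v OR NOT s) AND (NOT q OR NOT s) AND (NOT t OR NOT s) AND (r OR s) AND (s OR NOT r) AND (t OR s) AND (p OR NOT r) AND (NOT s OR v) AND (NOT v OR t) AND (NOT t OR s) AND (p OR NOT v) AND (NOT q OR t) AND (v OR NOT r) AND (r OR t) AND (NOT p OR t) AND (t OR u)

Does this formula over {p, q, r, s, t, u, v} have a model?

No, unsatisfiable

Suppose r = false.
Unit clause (s) forces s = true.
Unit clause (NOT v) forces v = false.
Now (v) is unsatisfied and unit — conflict.
That branch fails; take r = true instead.
Unit clause (NOT v) forces v = false.
Now (v) is unsatisfied and unit — conflict.
Both values of r lead to a conflict.
No assignment satisfies every clause.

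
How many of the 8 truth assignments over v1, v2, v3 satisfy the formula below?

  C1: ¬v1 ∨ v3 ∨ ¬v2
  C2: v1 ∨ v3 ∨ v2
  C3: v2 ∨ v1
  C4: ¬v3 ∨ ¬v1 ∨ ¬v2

There are 2^3 = 8 truth assignments over (v1, v2, v3).
Check each against the 4 clauses (columns in the order v1, v2, v3):
  F F F  ✗ fails (v1 ∨ v3 ∨ v2)
  F F T  ✗ fails (v2 ∨ v1)
  F T F  ✓ satisfies all
  F T T  ✓ satisfies all
  T F F  ✓ satisfies all
  T F T  ✓ satisfies all
  T T F  ✗ fails (¬v1 ∨ v3 ∨ ¬v2)
  T T T  ✗ fails (¬v3 ∨ ¬v1 ∨ ¬v2)
4 of the 8 rows are models.

4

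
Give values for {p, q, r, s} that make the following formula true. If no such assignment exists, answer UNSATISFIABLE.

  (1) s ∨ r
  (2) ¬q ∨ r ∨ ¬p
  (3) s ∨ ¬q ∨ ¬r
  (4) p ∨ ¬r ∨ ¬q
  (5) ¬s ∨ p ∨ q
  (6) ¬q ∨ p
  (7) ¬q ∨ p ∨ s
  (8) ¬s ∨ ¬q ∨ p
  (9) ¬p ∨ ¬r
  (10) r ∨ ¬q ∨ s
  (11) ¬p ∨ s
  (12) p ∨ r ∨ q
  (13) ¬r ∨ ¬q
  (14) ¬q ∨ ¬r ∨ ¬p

Suppose s = False.
From the singleton clause (r), r = True.
From the singleton clause (¬q), q = False.
From the singleton clause (¬p), p = False.
Every clause now holds.

p=False; q=False; r=True; s=False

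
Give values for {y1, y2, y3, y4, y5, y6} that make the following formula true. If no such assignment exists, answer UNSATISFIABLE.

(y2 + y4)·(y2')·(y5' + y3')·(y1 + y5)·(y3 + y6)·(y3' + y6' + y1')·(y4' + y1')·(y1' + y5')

y1: 0,  y2: 0,  y3: 0,  y4: 1,  y5: 1,  y6: 1

The clause (y2') is unit, so y2 = 0.
The clause (y4) is unit, so y4 = 1.
The clause (y1') is unit, so y1 = 0.
The clause (y5) is unit, so y5 = 1.
The clause (y3') is unit, so y3 = 0.
The clause (y6) is unit, so y6 = 1.
All clauses are satisfied.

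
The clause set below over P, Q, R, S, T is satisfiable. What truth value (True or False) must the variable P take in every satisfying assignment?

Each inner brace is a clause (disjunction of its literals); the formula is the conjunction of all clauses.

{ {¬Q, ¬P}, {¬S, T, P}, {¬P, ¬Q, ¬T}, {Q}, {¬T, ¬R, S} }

False

Suppose P = True.
From the singleton clause (¬Q), Q = False.
Now (Q) is unsatisfied and unit — conflict.
So every satisfying assignment has P = False.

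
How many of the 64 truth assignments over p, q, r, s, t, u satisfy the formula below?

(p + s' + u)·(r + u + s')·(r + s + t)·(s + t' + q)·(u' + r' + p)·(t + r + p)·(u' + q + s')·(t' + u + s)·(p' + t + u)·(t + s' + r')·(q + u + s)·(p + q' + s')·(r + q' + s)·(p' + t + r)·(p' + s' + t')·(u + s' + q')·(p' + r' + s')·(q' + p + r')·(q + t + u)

There are 2^6 = 64 truth assignments over (p, q, r, s, t, u).
Split on r. With r = 1, the clauses containing r are satisfied and r' drops from the rest; 3 of the 2^5 = 32 assignments to the other variables satisfy what remains.
With r = 0, by the same count on the reduced clause set, 0 assignments work.
(One model: p=T, q=F, r=T, s=F, t=F, u=T.)
Total: 3 + 0 = 3.

3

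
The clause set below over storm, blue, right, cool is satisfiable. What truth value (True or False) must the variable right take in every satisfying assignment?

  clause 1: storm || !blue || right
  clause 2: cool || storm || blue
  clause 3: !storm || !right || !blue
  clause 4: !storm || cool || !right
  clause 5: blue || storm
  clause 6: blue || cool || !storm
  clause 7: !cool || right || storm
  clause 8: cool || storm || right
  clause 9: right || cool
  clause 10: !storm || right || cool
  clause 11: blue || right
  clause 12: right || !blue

True

Suppose right = false.
(cool) alone gives cool = true.
(storm) alone gives storm = true.
(blue) alone gives blue = true.
But (!blue) is also a unit clause — contradiction.
So every satisfying assignment has right = True.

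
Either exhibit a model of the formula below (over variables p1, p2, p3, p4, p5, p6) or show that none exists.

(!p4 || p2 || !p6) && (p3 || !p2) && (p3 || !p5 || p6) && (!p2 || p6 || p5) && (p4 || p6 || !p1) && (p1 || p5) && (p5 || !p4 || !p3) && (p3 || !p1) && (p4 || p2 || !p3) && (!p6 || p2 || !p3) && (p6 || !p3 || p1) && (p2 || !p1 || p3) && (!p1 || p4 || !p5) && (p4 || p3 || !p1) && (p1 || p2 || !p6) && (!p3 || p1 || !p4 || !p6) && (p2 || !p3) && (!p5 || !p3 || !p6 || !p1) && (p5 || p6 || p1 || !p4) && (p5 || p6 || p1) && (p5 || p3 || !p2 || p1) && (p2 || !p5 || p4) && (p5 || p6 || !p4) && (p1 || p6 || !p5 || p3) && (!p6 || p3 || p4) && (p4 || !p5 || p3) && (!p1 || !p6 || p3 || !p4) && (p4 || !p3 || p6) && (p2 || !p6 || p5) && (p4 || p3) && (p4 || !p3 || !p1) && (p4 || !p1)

p1: false; p2: true; p3: true; p4: false; p5: true; p6: true

Suppose p3 = true.
The clause (p2) is unit, so p2 = true.
Suppose p6 = true.
Suppose p1 = false.
The clause (p5) is unit, so p5 = true.
The clause (!p4) is unit, so p4 = false.
All clauses are satisfied.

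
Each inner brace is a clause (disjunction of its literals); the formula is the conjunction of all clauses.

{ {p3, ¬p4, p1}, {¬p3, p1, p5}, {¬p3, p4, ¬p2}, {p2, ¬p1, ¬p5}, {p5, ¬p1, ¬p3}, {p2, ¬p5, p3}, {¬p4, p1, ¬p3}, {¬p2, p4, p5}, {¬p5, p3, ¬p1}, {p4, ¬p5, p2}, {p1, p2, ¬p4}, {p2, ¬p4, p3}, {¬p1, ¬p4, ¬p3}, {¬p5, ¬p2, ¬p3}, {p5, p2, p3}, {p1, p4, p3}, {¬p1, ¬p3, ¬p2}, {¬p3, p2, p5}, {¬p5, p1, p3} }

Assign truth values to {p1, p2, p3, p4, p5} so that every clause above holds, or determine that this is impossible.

p1=True,  p2=True,  p3=False,  p4=True,  p5=False

Try p3 = False.
Try p4 = True.
From the singleton clause (p1), p1 = True.
From the singleton clause (¬p5), p5 = False.
From the singleton clause (p2), p2 = True.
All clauses are satisfied.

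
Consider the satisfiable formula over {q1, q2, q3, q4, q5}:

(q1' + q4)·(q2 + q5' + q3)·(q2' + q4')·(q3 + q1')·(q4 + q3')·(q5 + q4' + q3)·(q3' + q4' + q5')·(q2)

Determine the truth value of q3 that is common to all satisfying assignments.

Suppose q3 = 1.
The clause (q4) is unit, so q4 = 1.
The clause (q2') is unit, so q2 = 0.
But (q2) is also a unit clause — contradiction.
So every satisfying assignment has q3 = False.

False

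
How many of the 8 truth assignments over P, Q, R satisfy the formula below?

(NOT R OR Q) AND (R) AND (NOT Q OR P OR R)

There are 2^3 = 8 truth assignments over (P, Q, R).
Check each against the 3 clauses (columns in the order P, Q, R):
  F F F  ✗ fails (R)
  F F T  ✗ fails (NOT R OR Q)
  F T F  ✗ fails (R)
  F T T  ✓ satisfies all
  T F F  ✗ fails (R)
  T F T  ✗ fails (NOT R OR Q)
  T T F  ✗ fails (R)
  T T T  ✓ satisfies all
2 of the 8 rows are models.

2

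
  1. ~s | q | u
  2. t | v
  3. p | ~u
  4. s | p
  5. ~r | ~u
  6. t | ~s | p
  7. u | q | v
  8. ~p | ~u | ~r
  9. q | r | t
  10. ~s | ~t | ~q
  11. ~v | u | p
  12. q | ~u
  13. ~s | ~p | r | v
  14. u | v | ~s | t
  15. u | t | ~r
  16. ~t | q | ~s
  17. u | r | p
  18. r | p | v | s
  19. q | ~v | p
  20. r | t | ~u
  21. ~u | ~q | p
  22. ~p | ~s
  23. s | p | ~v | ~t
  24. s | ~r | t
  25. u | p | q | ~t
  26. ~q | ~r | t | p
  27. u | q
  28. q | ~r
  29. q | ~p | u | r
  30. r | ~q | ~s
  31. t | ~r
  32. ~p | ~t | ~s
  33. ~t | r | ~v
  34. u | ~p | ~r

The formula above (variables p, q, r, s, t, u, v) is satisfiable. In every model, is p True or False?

Suppose p = 0.
Unit clause (~u) forces u = 0.
Unit clause (s) forces s = 1.
Unit clause (q) forces q = 1.
Unit clause (t) forces t = 1.
That conflicts with the unit clause (~t).
So every satisfying assignment has p = True.

True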